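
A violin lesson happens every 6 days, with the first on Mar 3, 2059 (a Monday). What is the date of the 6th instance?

The 6th occurrence is 5 intervals after the first: 5 × 6 = 30 days after Mar 3, 2059.
Mar has 31 days — 28 days to the end of Mar leaves 2.
2 days into Apr → Apr 2, 2059.

Apr 2, 2059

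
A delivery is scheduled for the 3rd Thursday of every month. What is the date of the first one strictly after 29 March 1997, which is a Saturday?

March 1997 starts on a Saturday; its first Thursday is the 6th, so the 3rd Thursday is the 20th — 20 March 1997.
That is not after 29 March 1997, so look at April 1997.
April 1997 starts on a Tuesday; its first Thursday is the 3rd, so the 3rd Thursday is the 17th — 17 April 1997.

17 April 1997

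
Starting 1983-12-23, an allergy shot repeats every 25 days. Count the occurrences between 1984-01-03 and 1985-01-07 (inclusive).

15

Occurrences land 25·i days after 1983-12-23 for i = 0, 1, 2, …
1984-01-03 is 11 days after the start; 11 ÷ 25 = 0 remainder 11; since the remainder is 11, round up to i = 1. First occurrence in the window: #2 on 1984-01-17 (1×25 = 25 days in).
1985-01-07 is 381 days after the start; 381 ÷ 25 = 15 remainder 6. Last occurrence in the window: #16 on 1985-01-01.
Occurrences #2 through #16: 15 in total.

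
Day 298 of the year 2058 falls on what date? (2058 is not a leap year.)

25 October 2058

January has 31 days (298 − 31 = 267 remain).
February has 28 days (267 − 28 = 239 remain).
March has 31 days (239 − 31 = 208 remain).
April has 30 days (208 − 30 = 178 remain).
May has 31 days (178 − 31 = 147 remain).
June has 30 days (147 − 30 = 117 remain).
July has 31 days (117 − 31 = 86 remain).
August has 31 days (86 − 31 = 55 remain).
September has 30 days (55 − 30 = 25 remain).
25 into October → October 25.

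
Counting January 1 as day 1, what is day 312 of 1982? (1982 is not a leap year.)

1982-11-08

January has 31 days (312 − 31 = 281 remain).
February has 28 days (281 − 28 = 253 remain).
March has 31 days (253 − 31 = 222 remain).
April has 30 days (222 − 30 = 192 remain).
May has 31 days (192 − 31 = 161 remain).
June has 30 days (161 − 30 = 131 remain).
July has 31 days (131 − 31 = 100 remain).
August has 31 days (100 − 31 = 69 remain).
September has 30 days (69 − 30 = 39 remain).
October has 31 days (39 − 31 = 8 remain).
8 into November → November 8.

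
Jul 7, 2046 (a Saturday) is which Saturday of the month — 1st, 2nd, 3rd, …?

1st

Day 7 falls in week ⌈7/7⌉ of the month.
Days 1–7 hold the 1st Saturday, 8–14 the 2nd, 15–21 the 3rd, 22–28 the 4th, 29–31 the 5th.
7 is in the range for the 1st.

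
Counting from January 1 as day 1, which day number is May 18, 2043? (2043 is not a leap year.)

Days in months before May: 31 + 28 + 31 + 30 = 120.
Plus 18 days into May → day 138.

138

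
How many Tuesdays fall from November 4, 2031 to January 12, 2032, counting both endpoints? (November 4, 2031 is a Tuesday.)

10

November 4, 2031 is a Tuesday; the first Tuesday on or after it is November 4, 2031.
From November 4, 2031 to January 12, 2032: 26 + 31 + 12 = 69 days (rest of November, December, January).
69 ÷ 7 = 9 full weeks with remainder 6, so 9 more Tuesdays after the first → 10.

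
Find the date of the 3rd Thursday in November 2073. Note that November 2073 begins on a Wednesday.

November 2073 begins on a Wednesday, so the first Thursday is November 2 (1 day later).
The 3rd Thursday is 2 weeks later: 2 + 14 = 16.

16 November 2073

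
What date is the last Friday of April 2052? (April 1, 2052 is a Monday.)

April 2052 begins on a Monday, so the first Friday is April 5 (4 days later).
April 2052 has 30 days. Adding weeks: 5, 12, 19, 26 — the last one ≤ 30 is the 26th.

26 April 2052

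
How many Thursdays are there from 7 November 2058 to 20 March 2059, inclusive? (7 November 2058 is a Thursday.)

7 November 2058 is a Thursday; the first Thursday on or after it is 7 November 2058.
From 7 November 2058 to 20 March 2059: 23 + 31 + 31 + 28 + 20 = 133 days (rest of November, December, January, February, March).
133 ÷ 7 = 19 full weeks with remainder 0, so 19 more Thursdays after the first → 20.

20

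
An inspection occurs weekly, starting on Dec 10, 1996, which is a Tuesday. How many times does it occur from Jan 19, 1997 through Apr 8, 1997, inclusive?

Occurrences land 7·i days after Dec 10, 1996 for i = 0, 1, 2, …
Jan 19, 1997 is 40 days after the start; 40 ÷ 7 = 5 remainder 5; since the remainder is 5, round up to i = 6. First occurrence in the window: #7 on Jan 21, 1997 (6×7 = 42 days in).
Apr 8, 1997 is 119 days after the start; 119 ÷ 7 = 17 remainder 0. Last occurrence in the window: #18 on Apr 8, 1997.
Occurrences #7 through #18: 12 in total.

12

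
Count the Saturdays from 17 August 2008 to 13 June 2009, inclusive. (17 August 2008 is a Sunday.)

17 August 2008 is a Sunday; the first Saturday on or after it is 23 August 2008 (6 days later).
From 23 August 2008 to 13 June 2009: 8 + 30 + 31 + 30 + 31 + 31 + 28 + 31 + 30 + 31 + 13 = 294 days (rest of August, September, October, November, December, January, February, March, April, May, June).
294 ÷ 7 = 42 full weeks with remainder 0, so 42 more Saturdays after the first → 43.

43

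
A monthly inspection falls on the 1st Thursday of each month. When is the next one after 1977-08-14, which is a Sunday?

1977-09-01

August 1977 starts on a Monday, so its 1st Thursday is 1977-08-04 (3 days in).
That is not after 1977-08-14, so look at September 1977.
September 1977 starts on a Thursday, so its 1st Thursday is 1977-09-01.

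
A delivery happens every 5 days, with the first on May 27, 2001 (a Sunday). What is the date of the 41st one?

The 41st occurrence is 40 intervals after the first: 40 × 5 = 200 days after May 27, 2001.
May has 31 days — 4 days to the end of May leaves 196.
June has 30 days (166 left).
July has 31 days (135 left).
August has 31 days (104 left).
September has 30 days (74 left).
October has 31 days (43 left).
November has 30 days (13 left).
13 days into December → December 13, 2001.

December 13, 2001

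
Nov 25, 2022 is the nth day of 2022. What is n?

329

Days in months before Nov: 31 + 28 + 31 + 30 + 31 + 30 + 31 + 31 + 30 + 31 = 304.
Plus 25 days into Nov → day 329.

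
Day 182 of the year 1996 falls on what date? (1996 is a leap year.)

Jun 30, 1996

Jan has 31 days (182 − 31 = 151 remain).
Feb has 29 days (151 − 29 = 122 remain).
Mar has 31 days (122 − 31 = 91 remain).
Apr has 30 days (91 − 30 = 61 remain).
May has 31 days (61 − 31 = 30 remain).
30 into Jun → Jun 30.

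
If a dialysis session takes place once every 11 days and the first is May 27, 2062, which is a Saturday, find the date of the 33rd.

May 14, 2063

The 33rd occurrence is 32 intervals after the first: 32 × 11 = 352 days after May 27, 2062.
May has 31 days — 4 days to the end of May leaves 348.
June has 30 days (318 left).
July has 31 days (287 left).
August has 31 days (256 left).
September has 30 days (226 left).
October has 31 days (195 left).
November has 30 days (165 left).
December has 31 days (134 left).
January has 31 days (103 left).
February has 28 days (75 left).
March has 31 days (44 left).
April has 30 days (14 left).
14 days into May → May 14, 2063.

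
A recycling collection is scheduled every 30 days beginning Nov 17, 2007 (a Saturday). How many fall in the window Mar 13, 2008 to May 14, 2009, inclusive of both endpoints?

15

Occurrences land 30·i days after Nov 17, 2007 for i = 0, 1, 2, …
Mar 13, 2008 is 117 days after the start; 117 ÷ 30 = 3 remainder 27; since the remainder is 27, round up to i = 4. First occurrence in the window: #5 on Mar 16, 2008 (4×30 = 120 days in).
May 14, 2009 is 544 days after the start; 544 ÷ 30 = 18 remainder 4. Last occurrence in the window: #19 on May 10, 2009.
Occurrences #5 through #19: 15 in total.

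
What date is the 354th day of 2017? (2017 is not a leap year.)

Jan has 31 days (354 − 31 = 323 remain).
Feb has 28 days (323 − 28 = 295 remain).
Mar has 31 days (295 − 31 = 264 remain).
Apr has 30 days (264 − 30 = 234 remain).
May has 31 days (234 − 31 = 203 remain).
Jun has 30 days (203 − 30 = 173 remain).
Jul has 31 days (173 − 31 = 142 remain).
Aug has 31 days (142 − 31 = 111 remain).
Sep has 30 days (111 − 30 = 81 remain).
Oct has 31 days (81 − 31 = 50 remain).
Nov has 30 days (50 − 30 = 20 remain).
20 into Dec → Dec 20.

Dec 20, 2017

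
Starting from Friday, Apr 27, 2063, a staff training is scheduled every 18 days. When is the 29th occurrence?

Sep 12, 2064

The 29th occurrence is 28 intervals after the first: 28 × 18 = 504 days after Apr 27, 2063.
Apr has 30 days — 3 days to the end of Apr leaves 501.
From end of Apr to end of 2063 is 245 days (256 left).
Jan has 31 days (225 left).
Feb has 29 days (196 left).
Mar has 31 days (165 left).
Apr has 30 days (135 left).
May has 31 days (104 left).
Jun has 30 days (74 left).
Jul has 31 days (43 left).
Aug has 31 days (12 left).
12 days into Sep → Sep 12, 2064.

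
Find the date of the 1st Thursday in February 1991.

1991-02-07

The first Thursday of February 1991 is February 7.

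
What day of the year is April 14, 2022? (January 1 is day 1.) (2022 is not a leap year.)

104

Days in months before April: 31 + 28 + 31 = 90.
Plus 14 days into April → day 104.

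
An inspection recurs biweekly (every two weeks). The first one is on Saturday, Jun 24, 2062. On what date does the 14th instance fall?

Dec 23, 2062

The 14th occurrence is 13 intervals after the first: 13 × 14 = 182 days after Jun 24, 2062.
Jun has 30 days — 6 days to the end of Jun leaves 176.
Jul has 31 days (145 left).
Aug has 31 days (114 left).
Sep has 30 days (84 left).
Oct has 31 days (53 left).
Nov has 30 days (23 left).
23 days into Dec → Dec 23, 2062.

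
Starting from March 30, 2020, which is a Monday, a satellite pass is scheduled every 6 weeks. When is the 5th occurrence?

The 5th occurrence is 4 intervals after the first: 4 × 42 = 168 days after March 30, 2020.
March has 31 days — 1 day to the end of March leaves 167.
April has 30 days (137 left).
May has 31 days (106 left).
June has 30 days (76 left).
July has 31 days (45 left).
August has 31 days (14 left).
14 days into September → September 14, 2020.

September 14, 2020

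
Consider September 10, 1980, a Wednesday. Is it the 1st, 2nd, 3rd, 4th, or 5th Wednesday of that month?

2nd

Day 10 falls in week ⌈10/7⌉ of the month.
Days 1–7 hold the 1st Wednesday, 8–14 the 2nd, 15–21 the 3rd, 22–28 the 4th, 29–31 the 5th.
10 is in the range for the 2nd.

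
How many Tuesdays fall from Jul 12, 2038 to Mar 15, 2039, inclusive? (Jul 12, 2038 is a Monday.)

Jul 12, 2038 is a Monday; the first Tuesday on or after it is Jul 13, 2038 (1 day later).
From Jul 13, 2038 to Mar 15, 2039: 18 + 31 + 30 + 31 + 30 + 31 + 31 + 28 + 15 = 245 days (rest of Jul, Aug, Sep, Oct, Nov, Dec, Jan, Feb, Mar).
245 ÷ 7 = 35 full weeks with remainder 0, so 35 more Tuesdays after the first → 36.

36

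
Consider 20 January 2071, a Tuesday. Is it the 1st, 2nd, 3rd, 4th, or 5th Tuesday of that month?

3rd

Day 20 falls in week ⌈20/7⌉ of the month.
Days 1–7 hold the 1st Tuesday, 8–14 the 2nd, 15–21 the 3rd, 22–28 the 4th, 29–31 the 5th.
20 is in the range for the 3rd.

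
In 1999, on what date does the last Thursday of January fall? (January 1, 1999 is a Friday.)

January 1999 begins on a Friday, so the first Thursday is January 7 (6 days later).
January 1999 has 31 days. Adding weeks: 7, 14, 21, 28 — the last one ≤ 31 is the 28th.

January 28, 1999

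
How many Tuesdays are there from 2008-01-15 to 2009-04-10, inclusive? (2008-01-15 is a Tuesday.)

2008-01-15 is a Tuesday; the first Tuesday on or after it is 2008-01-15.
From 2008-01-15 to 2009-04-10: 351 + 100 = 451 days (rest of 2008, to 2009-04-10 in 2009).
451 ÷ 7 = 64 full weeks with remainder 3, so 64 more Tuesdays after the first → 65.

65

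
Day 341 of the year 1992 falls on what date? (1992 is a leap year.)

Jan has 31 days (341 − 31 = 310 remain).
Feb has 29 days (310 − 29 = 281 remain).
Mar has 31 days (281 − 31 = 250 remain).
Apr has 30 days (250 − 30 = 220 remain).
May has 31 days (220 − 31 = 189 remain).
Jun has 30 days (189 − 30 = 159 remain).
Jul has 31 days (159 − 31 = 128 remain).
Aug has 31 days (128 − 31 = 97 remain).
Sep has 30 days (97 − 30 = 67 remain).
Oct has 31 days (67 − 31 = 36 remain).
Nov has 30 days (36 − 30 = 6 remain).
6 into Dec → Dec 6.

Dec 6, 1992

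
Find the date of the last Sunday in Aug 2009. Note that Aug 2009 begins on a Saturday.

Aug 30, 2009

Aug 2009 begins on a Saturday, so the first Sunday is Aug 2 (1 day later).
Aug 2009 has 31 days. Adding weeks: 2, 9, 16, 23, 30 — the last one ≤ 31 is the 30th.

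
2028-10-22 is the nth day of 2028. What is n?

Days in months before October: 31 + 29 + 31 + 30 + 31 + 30 + 31 + 31 + 30 = 274.
Plus 22 days into October → day 296.

296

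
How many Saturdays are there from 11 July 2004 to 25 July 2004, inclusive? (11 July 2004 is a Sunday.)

11 July 2004 is a Sunday; the first Saturday on or after it is 17 July 2004 (6 days later).
From 17 July 2004 to 25 July 2004 is 25 − 17 = 8 days.
8 ÷ 7 = 1 full weeks with remainder 1, so 1 more Saturdays after the first → 2.

2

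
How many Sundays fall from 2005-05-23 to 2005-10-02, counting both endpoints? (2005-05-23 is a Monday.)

19

2005-05-23 is a Monday; the first Sunday on or after it is 2005-05-29 (6 days later).
From 2005-05-29 to 2005-10-02: 2 + 30 + 31 + 31 + 30 + 2 = 126 days (rest of May, June, July, August, September, October).
126 ÷ 7 = 18 full weeks with remainder 0, so 18 more Sundays after the first → 19.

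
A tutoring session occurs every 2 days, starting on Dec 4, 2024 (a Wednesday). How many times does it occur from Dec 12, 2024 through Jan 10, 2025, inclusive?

Occurrences land 2·i days after Dec 4, 2024 for i = 0, 1, 2, …
Dec 12, 2024 is 8 days after the start; 8 ÷ 2 = 4 remainder 0. First occurrence in the window: #5 on Dec 12, 2024 (4×2 = 8 days in).
Jan 10, 2025 is 37 days after the start; 37 ÷ 2 = 18 remainder 1. Last occurrence in the window: #19 on Jan 9, 2025.
Occurrences #5 through #19: 15 in total.

15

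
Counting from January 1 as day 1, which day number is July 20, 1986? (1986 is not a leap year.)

Days in months before July: 31 + 28 + 31 + 30 + 31 + 30 = 181.
Plus 20 days into July → day 201.

201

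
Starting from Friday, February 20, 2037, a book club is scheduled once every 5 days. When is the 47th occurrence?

October 8, 2037

The 47th occurrence is 46 intervals after the first: 46 × 5 = 230 days after February 20, 2037.
February has 28 days — 8 days to the end of February leaves 222.
March has 31 days (191 left).
April has 30 days (161 left).
May has 31 days (130 left).
June has 30 days (100 left).
July has 31 days (69 left).
August has 31 days (38 left).
September has 30 days (8 left).
8 days into October → October 8, 2037.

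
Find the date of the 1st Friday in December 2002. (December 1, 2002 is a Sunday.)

December 6, 2002

December 2002 begins on a Sunday, so the first Friday is December 6 (5 days later).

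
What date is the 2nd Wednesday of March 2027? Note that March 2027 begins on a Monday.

2027-03-10

March 2027 begins on a Monday, so the first Wednesday is March 3 (2 days later).
The 2nd Wednesday is 1 weeks later: 3 + 7 = 10.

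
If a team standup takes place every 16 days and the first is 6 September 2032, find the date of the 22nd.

8 August 2033

The 22nd occurrence is 21 intervals after the first: 21 × 16 = 336 days after 6 September 2032.
September has 30 days — 24 days to the end of September leaves 312.
October has 31 days (281 left).
November has 30 days (251 left).
December has 31 days (220 left).
January has 31 days (189 left).
February has 28 days (161 left).
March has 31 days (130 left).
April has 30 days (100 left).
May has 31 days (69 left).
June has 30 days (39 left).
July has 31 days (8 left).
8 days into August → 8 August 2033.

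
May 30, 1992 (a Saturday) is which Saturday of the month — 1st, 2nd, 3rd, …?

Day 30 falls in week ⌈30/7⌉ of the month.
Days 1–7 hold the 1st Saturday, 8–14 the 2nd, 15–21 the 3rd, 22–28 the 4th, 29–31 the 5th.
30 is in the range for the 5th.

5th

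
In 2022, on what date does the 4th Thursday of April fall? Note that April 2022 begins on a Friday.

April 2022 begins on a Friday, so the first Thursday is April 7 (6 days later).
The 4th Thursday is 3 weeks later: 7 + 21 = 28.

April 28, 2022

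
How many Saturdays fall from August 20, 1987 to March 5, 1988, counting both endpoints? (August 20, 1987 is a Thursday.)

29

August 20, 1987 is a Thursday; the first Saturday on or after it is August 22, 1987 (2 days later).
From August 22, 1987 to March 5, 1988: 9 + 30 + 31 + 30 + 31 + 31 + 29 + 5 = 196 days (rest of August, September, October, November, December, January, February, March).
196 ÷ 7 = 28 full weeks with remainder 0, so 28 more Saturdays after the first → 29.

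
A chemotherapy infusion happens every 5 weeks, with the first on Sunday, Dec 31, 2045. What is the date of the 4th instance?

Apr 15, 2046

The 4th occurrence is 3 intervals after the first: 3 × 35 = 105 days after Dec 31, 2045.
Dec has 31 days — 0 days to the end of Dec leaves 105.
Jan has 31 days (74 left).
Feb has 28 days (46 left).
Mar has 31 days (15 left).
15 days into Apr → Apr 15, 2046.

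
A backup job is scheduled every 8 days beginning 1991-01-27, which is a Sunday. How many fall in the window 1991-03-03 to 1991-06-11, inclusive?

Occurrences land 8·i days after 1991-01-27 for i = 0, 1, 2, …
1991-03-03 is 35 days after the start; 35 ÷ 8 = 4 remainder 3; since the remainder is 3, round up to i = 5. First occurrence in the window: #6 on 1991-03-08 (5×8 = 40 days in).
1991-06-11 is 135 days after the start; 135 ÷ 8 = 16 remainder 7. Last occurrence in the window: #17 on 1991-06-04.
Occurrences #6 through #17: 12 in total.

12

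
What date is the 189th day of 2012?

July 7, 2012

January has 31 days (189 − 31 = 158 remain).
February has 29 days (158 − 29 = 129 remain).
March has 31 days (129 − 31 = 98 remain).
April has 30 days (98 − 30 = 68 remain).
May has 31 days (68 − 31 = 37 remain).
June has 30 days (37 − 30 = 7 remain).
7 into July → July 7.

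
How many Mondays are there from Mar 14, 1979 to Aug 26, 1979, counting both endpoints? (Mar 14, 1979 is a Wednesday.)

23

Mar 14, 1979 is a Wednesday; the first Monday on or after it is Mar 19, 1979 (5 days later).
From Mar 19, 1979 to Aug 26, 1979: 12 + 30 + 31 + 30 + 31 + 26 = 160 days (rest of Mar, Apr, May, Jun, Jul, Aug).
160 ÷ 7 = 22 full weeks with remainder 6, so 22 more Mondays after the first → 23.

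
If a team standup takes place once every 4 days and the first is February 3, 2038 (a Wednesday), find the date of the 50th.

The 50th occurrence is 49 intervals after the first: 49 × 4 = 196 days after February 3, 2038.
February has 28 days — 25 days to the end of February leaves 171.
March has 31 days (140 left).
April has 30 days (110 left).
May has 31 days (79 left).
June has 30 days (49 left).
July has 31 days (18 left).
18 days into August → August 18, 2038.

August 18, 2038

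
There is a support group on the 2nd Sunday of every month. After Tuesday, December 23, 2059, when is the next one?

January 11, 2060

December 2059 starts on a Monday; its first Sunday is the 7th, so the 2nd Sunday is the 14th — December 14, 2059.
That is not after December 23, 2059, so look at January 2060.
January 2060 starts on a Thursday; its first Sunday is the 4th, so the 2nd Sunday is the 11th — January 11, 2060.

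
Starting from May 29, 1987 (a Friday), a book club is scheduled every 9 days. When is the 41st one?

The 41st occurrence is 40 intervals after the first: 40 × 9 = 360 days after May 29, 1987.
May has 31 days — 2 days to the end of May leaves 358.
Jun has 30 days (328 left).
Jul has 31 days (297 left).
Aug has 31 days (266 left).
Sep has 30 days (236 left).
Oct has 31 days (205 left).
Nov has 30 days (175 left).
Dec has 31 days (144 left).
Jan has 31 days (113 left).
Feb has 29 days (84 left).
Mar has 31 days (53 left).
Apr has 30 days (23 left).
23 days into May → May 23, 1988.

May 23, 1988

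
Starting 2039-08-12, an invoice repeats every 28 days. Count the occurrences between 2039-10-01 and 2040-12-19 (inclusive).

Occurrences land 28·i days after 2039-08-12 for i = 0, 1, 2, …
2039-10-01 is 50 days after the start; 50 ÷ 28 = 1 remainder 22; since the remainder is 22, round up to i = 2. First occurrence in the window: #3 on 2039-10-07 (2×28 = 56 days in).
2040-12-19 is 495 days after the start; 495 ÷ 28 = 17 remainder 19. Last occurrence in the window: #18 on 2040-11-30.
Occurrences #3 through #18: 16 in total.

16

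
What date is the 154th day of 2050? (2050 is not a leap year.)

June 3, 2050

January has 31 days (154 − 31 = 123 remain).
February has 28 days (123 − 28 = 95 remain).
March has 31 days (95 − 31 = 64 remain).
April has 30 days (64 − 30 = 34 remain).
May has 31 days (34 − 31 = 3 remain).
3 into June → June 3.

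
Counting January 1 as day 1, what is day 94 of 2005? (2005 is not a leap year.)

January has 31 days (94 − 31 = 63 remain).
February has 28 days (63 − 28 = 35 remain).
March has 31 days (35 − 31 = 4 remain).
4 into April → April 4.

April 4, 2005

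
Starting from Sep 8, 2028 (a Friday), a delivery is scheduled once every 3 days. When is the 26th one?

The 26th occurrence is 25 intervals after the first: 25 × 3 = 75 days after Sep 8, 2028.
Sep has 30 days — 22 days to the end of Sep leaves 53.
Oct has 31 days (22 left).
22 days into Nov → Nov 22, 2028.

Nov 22, 2028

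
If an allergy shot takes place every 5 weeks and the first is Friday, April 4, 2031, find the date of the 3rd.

June 13, 2031

The 3rd occurrence is 2 intervals after the first: 2 × 35 = 70 days after April 4, 2031.
April has 30 days — 26 days to the end of April leaves 44.
May has 31 days (13 left).
13 days into June → June 13, 2031.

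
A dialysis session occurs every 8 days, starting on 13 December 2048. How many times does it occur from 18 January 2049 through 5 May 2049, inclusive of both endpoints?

Occurrences land 8·i days after 13 December 2048 for i = 0, 1, 2, …
18 January 2049 is 36 days after the start; 36 ÷ 8 = 4 remainder 4; since the remainder is 4, round up to i = 5. First occurrence in the window: #6 on 22 January 2049 (5×8 = 40 days in).
5 May 2049 is 143 days after the start; 143 ÷ 8 = 17 remainder 7. Last occurrence in the window: #18 on 28 April 2049.
Occurrences #6 through #18: 13 in total.

13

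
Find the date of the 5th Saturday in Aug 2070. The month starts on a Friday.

Aug 30, 2070

Aug 2070 begins on a Friday, so the first Saturday is Aug 2 (1 day later).
The 5th Saturday is 4 weeks later: 2 + 28 = 30.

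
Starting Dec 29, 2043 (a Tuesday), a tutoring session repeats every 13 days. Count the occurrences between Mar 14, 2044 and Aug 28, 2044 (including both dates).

13

Occurrences land 13·i days after Dec 29, 2043 for i = 0, 1, 2, …
Mar 14, 2044 is 76 days after the start; 76 ÷ 13 = 5 remainder 11; since the remainder is 11, round up to i = 6. First occurrence in the window: #7 on Mar 16, 2044 (6×13 = 78 days in).
Aug 28, 2044 is 243 days after the start; 243 ÷ 13 = 18 remainder 9. Last occurrence in the window: #19 on Aug 19, 2044.
Occurrences #7 through #19: 13 in total.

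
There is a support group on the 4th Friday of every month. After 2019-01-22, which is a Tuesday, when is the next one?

2019-01-25

January 2019 starts on a Tuesday; its first Friday is the 4th, so the 4th Friday is the 25th — 2019-01-25.
2019-01-25 is after 2019-01-22, so that is the next one.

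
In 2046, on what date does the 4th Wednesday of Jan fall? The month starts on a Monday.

Jan 2046 begins on a Monday, so the first Wednesday is Jan 3 (2 days later).
The 4th Wednesday is 3 weeks later: 3 + 21 = 24.

Jan 24, 2046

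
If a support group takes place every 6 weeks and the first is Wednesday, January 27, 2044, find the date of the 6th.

August 24, 2044

The 6th occurrence is 5 intervals after the first: 5 × 42 = 210 days after January 27, 2044.
January has 31 days — 4 days to the end of January leaves 206.
February has 29 days (177 left).
March has 31 days (146 left).
April has 30 days (116 left).
May has 31 days (85 left).
June has 30 days (55 left).
July has 31 days (24 left).
24 days into August → August 24, 2044.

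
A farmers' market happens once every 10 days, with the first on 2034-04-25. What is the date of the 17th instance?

2034-10-02

The 17th occurrence is 16 intervals after the first: 16 × 10 = 160 days after 2034-04-25.
April has 30 days — 5 days to the end of April leaves 155.
May has 31 days (124 left).
June has 30 days (94 left).
July has 31 days (63 left).
August has 31 days (32 left).
September has 30 days (2 left).
2 days into October → 2034-10-02.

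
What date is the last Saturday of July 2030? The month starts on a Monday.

July 2030 begins on a Monday, so the first Saturday is July 6 (5 days later).
July 2030 has 31 days. Adding weeks: 6, 13, 20, 27 — the last one ≤ 31 is the 27th.

July 27, 2030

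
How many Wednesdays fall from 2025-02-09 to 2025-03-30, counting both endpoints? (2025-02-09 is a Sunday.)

2025-02-09 is a Sunday; the first Wednesday on or after it is 2025-02-12 (3 days later).
From 2025-02-12 to 2025-03-30: 16 + 30 = 46 days (rest of February, March).
46 ÷ 7 = 6 full weeks with remainder 4, so 6 more Wednesdays after the first → 7.

7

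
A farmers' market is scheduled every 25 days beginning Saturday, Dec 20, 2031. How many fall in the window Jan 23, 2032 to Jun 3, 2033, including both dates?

Occurrences land 25·i days after Dec 20, 2031 for i = 0, 1, 2, …
Jan 23, 2032 is 34 days after the start; 34 ÷ 25 = 1 remainder 9; since the remainder is 9, round up to i = 2. First occurrence in the window: #3 on Feb 8, 2032 (2×25 = 50 days in).
Jun 3, 2033 is 531 days after the start; 531 ÷ 25 = 21 remainder 6. Last occurrence in the window: #22 on May 28, 2033.
Occurrences #3 through #22: 20 in total.

20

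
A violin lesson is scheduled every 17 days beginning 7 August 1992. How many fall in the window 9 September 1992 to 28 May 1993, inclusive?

16

Occurrences land 17·i days after 7 August 1992 for i = 0, 1, 2, …
9 September 1992 is 33 days after the start; 33 ÷ 17 = 1 remainder 16; since the remainder is 16, round up to i = 2. First occurrence in the window: #3 on 10 September 1992 (2×17 = 34 days in).
28 May 1993 is 294 days after the start; 294 ÷ 17 = 17 remainder 5. Last occurrence in the window: #18 on 23 May 1993.
Occurrences #3 through #18: 16 in total.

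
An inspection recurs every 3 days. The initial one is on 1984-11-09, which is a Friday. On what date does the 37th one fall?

The 37th occurrence is 36 intervals after the first: 36 × 3 = 108 days after 1984-11-09.
November has 30 days — 21 days to the end of November leaves 87.
December has 31 days (56 left).
January has 31 days (25 left).
25 days into February → 1985-02-25.

1985-02-25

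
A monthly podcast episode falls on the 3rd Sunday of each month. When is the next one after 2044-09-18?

2044-10-16

September 2044 starts on a Thursday; its first Sunday is the 4th, so the 3rd Sunday is the 18th — 2044-09-18.
That is not after 2044-09-18, so look at October 2044.
October 2044 starts on a Saturday; its first Sunday is the 2nd, so the 3rd Sunday is the 16th — 2044-10-16.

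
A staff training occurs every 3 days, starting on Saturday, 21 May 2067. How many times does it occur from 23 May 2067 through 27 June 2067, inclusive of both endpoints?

Occurrences land 3·i days after 21 May 2067 for i = 0, 1, 2, …
23 May 2067 is 2 days after the start; 2 ÷ 3 = 0 remainder 2; since the remainder is 2, round up to i = 1. First occurrence in the window: #2 on 24 May 2067 (1×3 = 3 days in).
27 June 2067 is 37 days after the start; 37 ÷ 3 = 12 remainder 1. Last occurrence in the window: #13 on 26 June 2067.
Occurrences #2 through #13: 12 in total.

12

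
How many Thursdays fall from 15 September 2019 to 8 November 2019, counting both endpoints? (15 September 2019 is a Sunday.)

15 September 2019 is a Sunday; the first Thursday on or after it is 19 September 2019 (4 days later).
From 19 September 2019 to 8 November 2019: 11 + 31 + 8 = 50 days (rest of September, October, November).
50 ÷ 7 = 7 full weeks with remainder 1, so 7 more Thursdays after the first → 8.

8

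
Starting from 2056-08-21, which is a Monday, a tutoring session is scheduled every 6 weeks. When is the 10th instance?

2057-09-03

The 10th occurrence is 9 intervals after the first: 9 × 42 = 378 days after 2056-08-21.
August has 31 days — 10 days to the end of August leaves 368.
September has 30 days (338 left).
October has 31 days (307 left).
November has 30 days (277 left).
December has 31 days (246 left).
January has 31 days (215 left).
February has 28 days (187 left).
March has 31 days (156 left).
April has 30 days (126 left).
May has 31 days (95 left).
June has 30 days (65 left).
July has 31 days (34 left).
August has 31 days (3 left).
3 days into September → 2057-09-03.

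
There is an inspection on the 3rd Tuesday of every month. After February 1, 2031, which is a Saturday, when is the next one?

February 2031 starts on a Saturday; its first Tuesday is the 4th, so the 3rd Tuesday is the 18th — February 18, 2031.
February 18, 2031 is after February 1, 2031, so that is the next one.

February 18, 2031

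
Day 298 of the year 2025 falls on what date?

2025-10-25

January has 31 days (298 − 31 = 267 remain).
February has 28 days (267 − 28 = 239 remain).
March has 31 days (239 − 31 = 208 remain).
April has 30 days (208 − 30 = 178 remain).
May has 31 days (178 − 31 = 147 remain).
June has 30 days (147 − 30 = 117 remain).
July has 31 days (117 − 31 = 86 remain).
August has 31 days (86 − 31 = 55 remain).
September has 30 days (55 − 30 = 25 remain).
25 into October → October 25.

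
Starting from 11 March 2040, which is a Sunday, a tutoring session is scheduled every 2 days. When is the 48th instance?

The 48th occurrence is 47 intervals after the first: 47 × 2 = 94 days after 11 March 2040.
March has 31 days — 20 days to the end of March leaves 74.
April has 30 days (44 left).
May has 31 days (13 left).
13 days into June → 13 June 2040.

13 June 2040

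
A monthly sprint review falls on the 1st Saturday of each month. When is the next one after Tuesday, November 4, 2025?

November 2025 starts on a Saturday, so its 1st Saturday is November 1, 2025.
That is not after November 4, 2025, so look at December 2025.
December 2025 starts on a Monday, so its 1st Saturday is December 6, 2025 (5 days in).

December 6, 2025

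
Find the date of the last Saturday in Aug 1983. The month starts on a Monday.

Aug 1983 begins on a Monday, so the first Saturday is Aug 6 (5 days later).
Aug 1983 has 31 days. Adding weeks: 6, 13, 20, 27 — the last one ≤ 31 is the 27th.

Aug 27, 1983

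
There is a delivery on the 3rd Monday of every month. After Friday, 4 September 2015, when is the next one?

September 2015 starts on a Tuesday; its first Monday is the 7th, so the 3rd Monday is the 21st — 21 September 2015.
21 September 2015 is after 4 September 2015, so that is the next one.

21 September 2015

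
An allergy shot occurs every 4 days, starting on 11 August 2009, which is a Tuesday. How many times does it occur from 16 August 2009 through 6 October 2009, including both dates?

13

Occurrences land 4·i days after 11 August 2009 for i = 0, 1, 2, …
16 August 2009 is 5 days after the start; 5 ÷ 4 = 1 remainder 1; since the remainder is 1, round up to i = 2. First occurrence in the window: #3 on 19 August 2009 (2×4 = 8 days in).
6 October 2009 is 56 days after the start; 56 ÷ 4 = 14 remainder 0. Last occurrence in the window: #15 on 6 October 2009.
Occurrences #3 through #15: 13 in total.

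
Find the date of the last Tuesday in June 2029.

June 26, 2029

June 2029 begins on a Friday, so the first Tuesday is June 5 (4 days later).
June 2029 has 30 days. Adding weeks: 5, 12, 19, 26 — the last one ≤ 30 is the 26th.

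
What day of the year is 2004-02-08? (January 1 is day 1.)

Days in months before February: 31 = 31.
Plus 8 days into February → day 39.

39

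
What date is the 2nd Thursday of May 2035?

May 2035 begins on a Tuesday, so the first Thursday is May 3 (2 days later).
The 2nd Thursday is 1 weeks later: 3 + 7 = 10.

May 10, 2035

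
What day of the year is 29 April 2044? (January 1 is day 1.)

120

Days in months before April: 31 + 29 + 31 = 91.
Plus 29 days into April → day 120.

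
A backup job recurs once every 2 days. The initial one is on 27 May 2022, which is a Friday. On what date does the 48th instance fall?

The 48th occurrence is 47 intervals after the first: 47 × 2 = 94 days after 27 May 2022.
May has 31 days — 4 days to the end of May leaves 90.
June has 30 days (60 left).
July has 31 days (29 left).
29 days into August → 29 August 2022.

29 August 2022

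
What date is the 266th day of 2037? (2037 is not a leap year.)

January has 31 days (266 − 31 = 235 remain).
February has 28 days (235 − 28 = 207 remain).
March has 31 days (207 − 31 = 176 remain).
April has 30 days (176 − 30 = 146 remain).
May has 31 days (146 − 31 = 115 remain).
June has 30 days (115 − 30 = 85 remain).
July has 31 days (85 − 31 = 54 remain).
August has 31 days (54 − 31 = 23 remain).
23 into September → September 23.

23 September 2037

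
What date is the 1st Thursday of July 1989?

6 July 1989

July 1989 begins on a Saturday, so the first Thursday is July 6 (5 days later).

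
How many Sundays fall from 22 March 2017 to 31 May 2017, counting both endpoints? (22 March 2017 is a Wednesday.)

22 March 2017 is a Wednesday; the first Sunday on or after it is 26 March 2017 (4 days later).
From 26 March 2017 to 31 May 2017: 5 + 30 + 31 = 66 days (rest of March, April, May).
66 ÷ 7 = 9 full weeks with remainder 3, so 9 more Sundays after the first → 10.

10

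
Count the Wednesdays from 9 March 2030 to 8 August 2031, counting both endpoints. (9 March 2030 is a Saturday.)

74

9 March 2030 is a Saturday; the first Wednesday on or after it is 13 March 2030 (4 days later).
From 13 March 2030 to 8 August 2031: 293 + 220 = 513 days (rest of 2030, to 8 August 2031 in 2031).
513 ÷ 7 = 73 full weeks with remainder 2, so 73 more Wednesdays after the first → 74.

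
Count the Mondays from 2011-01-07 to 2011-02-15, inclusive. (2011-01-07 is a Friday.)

2011-01-07 is a Friday; the first Monday on or after it is 2011-01-10 (3 days later).
From 2011-01-10 to 2011-02-15: 21 + 15 = 36 days (rest of January, February).
36 ÷ 7 = 5 full weeks with remainder 1, so 5 more Mondays after the first → 6.

6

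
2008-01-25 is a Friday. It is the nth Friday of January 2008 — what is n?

4th

Day 25 falls in week ⌈25/7⌉ of the month.
Days 1–7 hold the 1st Friday, 8–14 the 2nd, 15–21 the 3rd, 22–28 the 4th, 29–31 the 5th.
25 is in the range for the 4th.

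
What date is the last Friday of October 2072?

2072-10-28

The first Friday of October 2072 is October 7.
October 2072 has 31 days. Adding weeks: 7, 14, 21, 28 — the last one ≤ 31 is the 28th.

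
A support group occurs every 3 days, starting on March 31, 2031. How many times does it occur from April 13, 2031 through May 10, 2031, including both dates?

9

Occurrences land 3·i days after March 31, 2031 for i = 0, 1, 2, …
April 13, 2031 is 13 days after the start; 13 ÷ 3 = 4 remainder 1; since the remainder is 1, round up to i = 5. First occurrence in the window: #6 on April 15, 2031 (5×3 = 15 days in).
May 10, 2031 is 40 days after the start; 40 ÷ 3 = 13 remainder 1. Last occurrence in the window: #14 on May 9, 2031.
Occurrences #6 through #14: 9 in total.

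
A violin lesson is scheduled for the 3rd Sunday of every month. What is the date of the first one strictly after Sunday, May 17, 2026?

May 2026 starts on a Friday; its first Sunday is the 3rd, so the 3rd Sunday is the 17th — May 17, 2026.
That is not after May 17, 2026, so look at June 2026.
June 2026 starts on a Monday; its first Sunday is the 7th, so the 3rd Sunday is the 21st — June 21, 2026.

June 21, 2026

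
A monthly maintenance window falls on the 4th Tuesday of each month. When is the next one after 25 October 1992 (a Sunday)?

October 1992 starts on a Thursday; its first Tuesday is the 6th, so the 4th Tuesday is the 27th — 27 October 1992.
27 October 1992 is after 25 October 1992, so that is the next one.

27 October 1992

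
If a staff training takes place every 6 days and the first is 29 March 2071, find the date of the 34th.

13 October 2071

The 34th occurrence is 33 intervals after the first: 33 × 6 = 198 days after 29 March 2071.
March has 31 days — 2 days to the end of March leaves 196.
April has 30 days (166 left).
May has 31 days (135 left).
June has 30 days (105 left).
July has 31 days (74 left).
August has 31 days (43 left).
September has 30 days (13 left).
13 days into October → 13 October 2071.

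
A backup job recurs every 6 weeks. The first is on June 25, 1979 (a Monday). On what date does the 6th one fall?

January 21, 1980

The 6th occurrence is 5 intervals after the first: 5 × 42 = 210 days after June 25, 1979.
June has 30 days — 5 days to the end of June leaves 205.
July has 31 days (174 left).
August has 31 days (143 left).
September has 30 days (113 left).
October has 31 days (82 left).
November has 30 days (52 left).
December has 31 days (21 left).
21 days into January → January 21, 1980.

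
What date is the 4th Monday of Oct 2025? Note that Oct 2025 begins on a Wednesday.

Oct 2025 begins on a Wednesday, so the first Monday is Oct 6 (5 days later).
The 4th Monday is 3 weeks later: 6 + 21 = 27.

Oct 27, 2025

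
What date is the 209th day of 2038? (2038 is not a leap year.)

July 28, 2038

January has 31 days (209 − 31 = 178 remain).
February has 28 days (178 − 28 = 150 remain).
March has 31 days (150 − 31 = 119 remain).
April has 30 days (119 − 30 = 89 remain).
May has 31 days (89 − 31 = 58 remain).
June has 30 days (58 − 30 = 28 remain).
28 into July → July 28.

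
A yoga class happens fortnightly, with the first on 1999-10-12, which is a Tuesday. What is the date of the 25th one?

2000-09-12

The 25th occurrence is 24 intervals after the first: 24 × 14 = 336 days after 1999-10-12.
October has 31 days — 19 days to the end of October leaves 317.
November has 30 days (287 left).
December has 31 days (256 left).
January has 31 days (225 left).
February has 29 days (196 left).
March has 31 days (165 left).
April has 30 days (135 left).
May has 31 days (104 left).
June has 30 days (74 left).
July has 31 days (43 left).
August has 31 days (12 left).
12 days into September → 2000-09-12.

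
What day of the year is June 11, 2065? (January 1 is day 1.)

Days in months before June: 31 + 28 + 31 + 30 + 31 = 151.
Plus 11 days into June → day 162.

162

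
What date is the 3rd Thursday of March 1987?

19 March 1987

The first Thursday of March 1987 is March 5.
The 3rd Thursday is 2 weeks later: 5 + 14 = 19.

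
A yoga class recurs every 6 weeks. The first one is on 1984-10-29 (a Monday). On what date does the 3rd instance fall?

1985-01-21

The 3rd occurrence is 2 intervals after the first: 2 × 42 = 84 days after 1984-10-29.
October has 31 days — 2 days to the end of October leaves 82.
November has 30 days (52 left).
December has 31 days (21 left).
21 days into January → 1985-01-21.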